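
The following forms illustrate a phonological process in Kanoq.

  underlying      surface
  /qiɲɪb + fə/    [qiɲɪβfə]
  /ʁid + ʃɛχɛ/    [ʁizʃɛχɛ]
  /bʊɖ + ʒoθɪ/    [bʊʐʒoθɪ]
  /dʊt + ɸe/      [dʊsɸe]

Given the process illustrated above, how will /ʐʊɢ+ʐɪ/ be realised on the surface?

The data show regressive manner assimilation: /b/ → [β] before /f/; /d/ → [z] before /ʃ/; /ɖ/ → [ʐ] before /ʒ/; /t/ → [s] before /ɸ/. In each pair only manner changes, matching the following consonant, while place and voice stay constant.
The rule targets /ɢ/ (voiced uvular stop), which sits before the trigger /ʐ/ (fricative).
The voiced uvular fricative is [ʁ], so /ɢ/ → [ʁ].

[ʐʊʁʐɪ]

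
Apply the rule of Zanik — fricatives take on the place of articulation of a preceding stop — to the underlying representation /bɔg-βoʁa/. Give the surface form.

[bɔgɣoʁa]

/β/ is a voiced bilabial fricative. The preceding trigger /g/ is velar, so /β/ must become velar as well.
Changing only its place to velar gives [ɣ] — the voiced velar fricative.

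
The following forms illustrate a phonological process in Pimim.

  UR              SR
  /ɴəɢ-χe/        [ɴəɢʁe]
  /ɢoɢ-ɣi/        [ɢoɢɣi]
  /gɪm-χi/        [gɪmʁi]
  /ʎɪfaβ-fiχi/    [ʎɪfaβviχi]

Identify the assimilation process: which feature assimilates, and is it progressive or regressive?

The segment that alternates is /χ/, which surfaces as [ʁ] when adjacent to /ɢ/.
The change voiceless → voiced matches the voicing of the preceding /ɢ/, identifying this as voicing assimilation.
Place and manner are unchanged, so the assimilation is partial, not total.
The same holds elsewhere in the data: /χ/ → [ʁ] after /m/ (voiceless → voiced, matching voiced); /f/ → [v] after /β/ (voiceless → voiced, matching voiced) — only voicing changes, and always toward the preceding segment.
Nothing changes in [ɢoɢɣi]: there the adjacent consonants already agree in voicing (/ɣ/ and /ɢ/ are both voiced), so this form is consistent with the same rule.
Since the segment that changes follows the conditioning segment, the assimilation is progressive.

progressive voicing assimilation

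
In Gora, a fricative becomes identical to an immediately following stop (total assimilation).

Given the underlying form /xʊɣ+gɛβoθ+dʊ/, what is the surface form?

/ɣ/ is the segment targeted by the rule; it sits immediately before /g/, so it assimilates completely and surfaces as [g].
The same rule applies at the second boundary: /θ/ → [d] next to /d/.

[xʊggɛβoddʊ]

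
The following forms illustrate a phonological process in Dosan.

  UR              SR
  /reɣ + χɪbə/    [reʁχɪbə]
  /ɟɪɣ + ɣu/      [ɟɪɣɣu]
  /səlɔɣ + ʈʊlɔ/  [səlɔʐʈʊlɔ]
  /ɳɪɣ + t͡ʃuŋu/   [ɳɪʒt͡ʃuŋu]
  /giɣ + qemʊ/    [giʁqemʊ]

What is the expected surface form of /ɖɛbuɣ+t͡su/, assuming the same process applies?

The data show regressive place assimilation: /ɣ/ → [ʁ] before /χ/; /ɣ/ → [ʐ] before /ʈ/; /ɣ/ → [ʒ] before /t͡ʃ/; /ɣ/ → [ʁ] before /q/. In each pair only place changes, matching the following consonant, while manner and voice stay constant.
Nothing changes in [ɟɪɣɣu]: there the adjacent consonants already agree in place (/ɣ/ and /ɣ/ are both velar), so this form is consistent with the same rule.
/ɣ/ is a voiced velar fricative. The following trigger /t͡s/ is alveolar, so /ɣ/ must become alveolar as well.
Changing only its place to alveolar gives [z] — the voiced alveolar fricative.

[ɖɛbuzt͡su]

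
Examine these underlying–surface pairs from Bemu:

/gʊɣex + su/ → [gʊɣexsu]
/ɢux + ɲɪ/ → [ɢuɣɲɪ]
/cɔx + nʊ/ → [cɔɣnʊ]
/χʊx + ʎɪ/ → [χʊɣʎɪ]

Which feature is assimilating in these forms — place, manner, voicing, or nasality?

voicing

Comparing underlying and surface forms, /x/ → [ɣ] is the alternation; the neighbouring /ɲ/ is constant.
The change voiceless → voiced matches the voicing of the following /ɲ/, identifying this as voicing assimilation.
The same holds elsewhere in the data: /x/ → [ɣ] before /n/ (voiceless → voiced, matching voiced); /x/ → [ɣ] before /ʎ/ (voiceless → voiced, matching voiced) — only voicing changes, and always toward the following segment.
Nothing changes in [gʊɣexsu]: there the adjacent consonants already agree in voicing (/x/ and /s/ are both voiceless), so this form is consistent with the same rule.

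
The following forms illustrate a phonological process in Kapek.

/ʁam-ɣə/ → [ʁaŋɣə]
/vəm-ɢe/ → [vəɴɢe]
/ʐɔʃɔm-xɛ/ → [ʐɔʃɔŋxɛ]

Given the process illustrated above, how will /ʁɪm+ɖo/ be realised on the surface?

The data show regressive place assimilation: /m/ → [ŋ] before /ɣ/; /m/ → [ɴ] before /ɢ/; /m/ → [ŋ] before /x/. In each pair only place changes, matching the following consonant, while manner and voice stay constant.
The rule targets /m/ (voiced bilabial nasal), which sits before the trigger /ɖ/ (retroflex).
The voiced retroflex nasal is [ɳ], so /m/ → [ɳ].

[ʁɪɳɖo]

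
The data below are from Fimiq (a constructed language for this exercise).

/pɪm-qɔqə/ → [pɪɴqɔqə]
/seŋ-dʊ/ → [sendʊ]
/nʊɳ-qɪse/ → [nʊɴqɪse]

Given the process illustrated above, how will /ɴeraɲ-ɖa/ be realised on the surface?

The data show regressive place assimilation: /m/ → [ɴ] before /q/; /ŋ/ → [n] before /d/; /ɳ/ → [ɴ] before /q/. In each pair only place changes, matching the following consonant, while manner and voice stay constant.
The rule targets /ɲ/ (voiced palatal nasal), which sits before the trigger /ɖ/ (retroflex).
A voiced retroflex nasal is [ɳ], so the surface segment is [ɳ].

[ɴeraɳɖa]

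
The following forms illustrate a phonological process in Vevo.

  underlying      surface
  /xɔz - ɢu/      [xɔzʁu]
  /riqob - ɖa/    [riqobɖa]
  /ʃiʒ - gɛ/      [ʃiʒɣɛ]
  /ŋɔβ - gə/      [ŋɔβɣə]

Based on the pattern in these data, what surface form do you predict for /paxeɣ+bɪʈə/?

[paxeɣβɪʈə]

The data show progressive manner assimilation: /ɢ/ → [ʁ] after /z/; /g/ → [ɣ] after /ʒ/; /g/ → [ɣ] after /β/. In each pair only manner changes, matching the preceding consonant, while place and voice stay constant.
Nothing changes in [riqobɖa]: there the adjacent consonants already agree in manner (/ɖ/ and /b/ are both stops), so this form is consistent with the same rule.
/b/ is a voiced bilabial stop. The preceding trigger /ɣ/ is a fricative, so /b/ must become a fricative as well.
Changing only its manner to fricative gives [β] — the voiced bilabial fricative.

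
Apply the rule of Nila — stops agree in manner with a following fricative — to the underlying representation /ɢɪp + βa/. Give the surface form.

[ɢɪɸβa]

The rule targets /p/ (voiceless bilabial stop), which sits before the trigger /β/ (fricative).
A voiceless bilabial fricative is [ɸ], so the surface segment is [ɸ].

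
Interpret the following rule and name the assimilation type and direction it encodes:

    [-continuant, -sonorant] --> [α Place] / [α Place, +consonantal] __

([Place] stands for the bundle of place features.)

progressive place assimilation

The rule copies the place features (abbreviated [Place]) from the environment onto the target, so the assimilating feature is place.
The conditioning segment sits to the left of the focus bar, meaning the trigger precedes the segment that changes — progressive assimilation.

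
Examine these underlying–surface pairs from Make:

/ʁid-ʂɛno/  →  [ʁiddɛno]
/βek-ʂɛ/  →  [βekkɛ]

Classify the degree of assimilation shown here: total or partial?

total assimilation

The segment that alternates is /ʂ/, which surfaces as [d] when adjacent to /d/.
The output [d] is identical to the trigger /d/ — every feature (place, manner, voicing) has been copied — so this is total assimilation.
The other form behaves the same way: /ʂ/ → [k] after /k/ — in each case the output is a copy of the preceding consonant.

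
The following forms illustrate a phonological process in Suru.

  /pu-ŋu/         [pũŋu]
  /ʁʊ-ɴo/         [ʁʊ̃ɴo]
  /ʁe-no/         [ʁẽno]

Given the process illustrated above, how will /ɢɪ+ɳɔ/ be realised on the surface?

The data show regressive nasality assimilation (vowel nasalisation): /u/ → [ũ] before /ŋ/; /ʊ/ → [ʊ̃] before /ɴ/; /e/ → [ẽ] before /n/ — a vowel is nasalised by an immediately following nasal consonant.
/ɪ/ sits next to the nasal /ɳ/ and is therefore nasalised to [ɪ̃].

[ɢɪ̃ɳɔ]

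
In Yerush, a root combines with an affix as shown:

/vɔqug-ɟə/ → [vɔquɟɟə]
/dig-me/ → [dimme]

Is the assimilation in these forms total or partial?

The segment that alternates is /g/, which surfaces as [m] when adjacent to /m/.
The output [m] is identical to the trigger /m/ — every feature (place, manner, voicing) has been copied — so this is total assimilation.
The other form behaves the same way: /g/ → [ɟ] before /ɟ/ — in each case the output is a copy of the following consonant.

total assimilation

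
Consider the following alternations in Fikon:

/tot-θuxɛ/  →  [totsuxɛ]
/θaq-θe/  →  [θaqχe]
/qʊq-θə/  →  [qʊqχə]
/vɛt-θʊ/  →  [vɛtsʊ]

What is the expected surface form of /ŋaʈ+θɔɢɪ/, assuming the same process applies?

The data show progressive place assimilation: /θ/ → [s] after /t/; /θ/ → [χ] after /q/. In each pair only place changes, matching the preceding consonant, while manner and voice stay constant.
/θ/ is a voiceless dental fricative. The preceding trigger /ʈ/ is retroflex, so /θ/ must become retroflex as well.
A voiceless retroflex fricative is [ʂ], so the surface segment is [ʂ].

[ŋaʈʂɔɢɪ]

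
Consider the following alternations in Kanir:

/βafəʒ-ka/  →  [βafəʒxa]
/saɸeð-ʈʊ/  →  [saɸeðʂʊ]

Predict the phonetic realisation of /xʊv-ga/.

The data show progressive manner assimilation: /k/ → [x] after /ʒ/; /ʈ/ → [ʂ] after /ð/. In each pair only manner changes, matching the preceding consonant, while place and voice stay constant.
/g/ is a voiced velar stop. The preceding trigger /v/ is a fricative, so /g/ must become a fricative as well.
The voiced velar fricative is [ɣ], so /g/ → [ɣ].

[xʊvɣa]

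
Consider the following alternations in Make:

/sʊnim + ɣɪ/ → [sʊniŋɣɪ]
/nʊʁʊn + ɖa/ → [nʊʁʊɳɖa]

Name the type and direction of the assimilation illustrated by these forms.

regressive place assimilation

Comparing underlying and surface forms, /m/ → [ŋ] is the alternation; the neighbouring /ɣ/ is constant.
The change bilabial → velar matches the place of the following /ɣ/, identifying this as place assimilation.
Manner and voice are unchanged, so the assimilation is partial, not total.
The same holds elsewhere in the data: /n/ → [ɳ] before /ɖ/ (alveolar → retroflex, matching retroflex) — only place changes, and always toward the following segment.
Since the segment that changes precedes the conditioning segment, the assimilation is regressive.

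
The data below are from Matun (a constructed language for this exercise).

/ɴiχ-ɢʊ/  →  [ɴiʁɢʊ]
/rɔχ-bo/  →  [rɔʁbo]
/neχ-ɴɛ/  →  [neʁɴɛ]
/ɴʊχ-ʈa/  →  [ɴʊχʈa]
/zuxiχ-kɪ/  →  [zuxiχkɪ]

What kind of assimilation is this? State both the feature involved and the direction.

regressive voicing assimilation

Underlying /χ/ is realised as [ʁ] next to /ɢ/; /ɢ/ itself does not change.
The change voiceless → voiced matches the voicing of the following /ɢ/, identifying this as voicing assimilation.
Place and manner are unchanged, so the assimilation is partial, not total.
Checking the remaining alternations: /χ/ → [ʁ] before /b/ (voiceless → voiced, matching voiced); /χ/ → [ʁ] before /ɴ/ (voiceless → voiced, matching voiced) — only voicing changes, and always toward the following segment.
Nothing changes in [ɴʊχʈa], [zuxiχkɪ]: there the adjacent consonants already agree in voicing (/χ/ and /ʈ/ are both voiceless; /χ/ and /k/ are both voiceless), so these forms are consistent with the same rule.
Since the segment that changes precedes the conditioning segment, the assimilation is regressive.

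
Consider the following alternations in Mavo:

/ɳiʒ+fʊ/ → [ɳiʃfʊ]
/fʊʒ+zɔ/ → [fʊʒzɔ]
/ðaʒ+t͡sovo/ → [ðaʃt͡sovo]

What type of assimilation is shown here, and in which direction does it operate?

regressive voicing assimilation

Underlying /ʒ/ is realised as [ʃ] next to /f/; /f/ itself does not change.
/ʒ/ is voiced while /f/ is voiceless; the output [ʃ] is voiceless, matching the trigger — so the feature that spreads is voicing.
Place and manner are unchanged, so the assimilation is partial, not total.
The same holds elsewhere in the data: /ʒ/ → [ʃ] before /t͡s/ (voiced → voiceless, matching voiceless) — only voicing changes, and always toward the following segment.
No alternation appears in [fʊʒzɔ]: there the adjacent consonants already agree in voicing (/ʒ/ and /z/ are both voiced), so this form is consistent with the same rule.
The trigger is the following segment, so the direction is regressive (anticipatory).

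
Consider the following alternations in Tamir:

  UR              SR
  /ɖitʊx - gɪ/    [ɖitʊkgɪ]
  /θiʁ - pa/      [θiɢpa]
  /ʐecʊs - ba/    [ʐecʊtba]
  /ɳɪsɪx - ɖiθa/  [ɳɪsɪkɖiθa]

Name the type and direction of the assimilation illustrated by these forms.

regressive manner assimilation

Underlying /x/ is realised as [k] next to /g/; /g/ itself does not change.
The change fricative → stop matches the manner of the following /g/, identifying this as manner assimilation.
Place and voice are unchanged, so the assimilation is partial, not total.
Checking the remaining alternations: /ʁ/ → [ɢ] before /p/ (fricative → stop, matching a stop); /s/ → [t] before /b/ (fricative → stop, matching a stop); /x/ → [k] before /ɖ/ (fricative → stop, matching a stop) — only manner changes, and always toward the following segment.
The trigger is the following segment, so the direction is regressive (anticipatory).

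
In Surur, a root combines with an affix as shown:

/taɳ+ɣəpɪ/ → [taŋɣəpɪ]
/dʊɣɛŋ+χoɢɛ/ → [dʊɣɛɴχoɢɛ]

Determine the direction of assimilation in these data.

regressive

Underlying /ɳ/ is realised as [ŋ] next to /ɣ/; /ɣ/ itself does not change.
The change retroflex → velar matches the place of the following /ɣ/, identifying this as place assimilation.
The same holds elsewhere in the data: /ŋ/ → [ɴ] before /χ/ (velar → uvular, matching uvular) — only place changes, and always toward the following segment.
Since the segment that changes precedes the conditioning segment, the assimilation is regressive.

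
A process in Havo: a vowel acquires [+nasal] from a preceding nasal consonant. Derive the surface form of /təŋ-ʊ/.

The vowel /ʊ/ is adjacent to the preceding nasal /ŋ/, so it acquires [+nasal] and surfaces as [ʊ̃].

[təŋʊ̃]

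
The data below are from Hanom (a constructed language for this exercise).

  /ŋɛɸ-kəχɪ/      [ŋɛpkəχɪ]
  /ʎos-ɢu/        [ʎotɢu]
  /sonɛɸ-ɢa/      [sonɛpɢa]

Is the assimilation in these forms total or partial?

Comparing underlying and surface forms, /ɸ/ → [p] is the alternation; the neighbouring /k/ is constant.
/ɸ/ is a fricative while /k/ is a stop; the output [p] is a stop, matching the trigger — so the feature that spreads is manner.
Place and voice are unchanged, so the assimilation is partial, not total.
Checking the remaining alternations: /s/ → [t] before /ɢ/ (fricative → stop, matching a stop); /ɸ/ → [p] before /ɢ/ (fricative → stop, matching a stop) — only manner changes, and always toward the following segment.

partial assimilation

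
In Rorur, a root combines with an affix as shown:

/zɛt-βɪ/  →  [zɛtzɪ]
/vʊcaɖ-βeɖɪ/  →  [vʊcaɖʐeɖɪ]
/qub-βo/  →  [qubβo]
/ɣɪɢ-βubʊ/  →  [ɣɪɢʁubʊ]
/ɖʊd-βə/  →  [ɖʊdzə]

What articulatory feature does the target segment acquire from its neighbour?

Comparing underlying and surface forms, /β/ → [z] is the alternation; the neighbouring /t/ is constant.
/β/ is bilabial while /t/ is alveolar; the output [z] is alveolar, matching the trigger — so the feature that spreads is place.
The other alternating forms pattern the same way: /β/ → [ʐ] after /ɖ/ (bilabial → retroflex, matching retroflex); /β/ → [ʁ] after /ɢ/ (bilabial → uvular, matching uvular); /β/ → [z] after /d/ (bilabial → alveolar, matching alveolar) — only place changes, and always toward the preceding segment.
No alternation appears in [qubβo]: there the adjacent consonants already agree in place (/β/ and /b/ are both bilabial), so this form is consistent with the same rule.

place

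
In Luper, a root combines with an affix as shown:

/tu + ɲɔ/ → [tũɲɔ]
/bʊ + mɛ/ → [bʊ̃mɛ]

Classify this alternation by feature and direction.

The vowel /u/ surfaces as nasalised [ũ] next to the following nasal /ɲ/ — it has acquired the [+nasal] feature of its neighbour.
Likewise in the remaining data: /ʊ/ → [ʊ̃] before /m/ — each time a vowel is nasalised next to a following nasal.
Because the conditioning nasal is to the right of the vowel that changes, the process is regressive (anticipatory).

regressive nasality assimilation (vowel nasalisation)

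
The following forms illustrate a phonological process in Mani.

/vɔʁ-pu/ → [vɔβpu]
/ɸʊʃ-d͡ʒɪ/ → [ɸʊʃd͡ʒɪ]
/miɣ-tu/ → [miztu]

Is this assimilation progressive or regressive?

regressive

Comparing underlying and surface forms, /ʁ/ → [β] is the alternation; the neighbouring /p/ is constant.
/ʁ/ is uvular while /p/ is bilabial; the output [β] is bilabial, matching the trigger — so the feature that spreads is place.
Checking the remaining alternation: /ɣ/ → [z] before /t/ (velar → alveolar, matching alveolar) — only place changes, and always toward the following segment.
Nothing changes in [ɸʊʃd͡ʒɪ]: there the adjacent consonants already agree in place (/ʃ/ and /d͡ʒ/ are both postalveolar), so this form is consistent with the same rule.
The trigger is the following segment, so the direction is regressive (anticipatory).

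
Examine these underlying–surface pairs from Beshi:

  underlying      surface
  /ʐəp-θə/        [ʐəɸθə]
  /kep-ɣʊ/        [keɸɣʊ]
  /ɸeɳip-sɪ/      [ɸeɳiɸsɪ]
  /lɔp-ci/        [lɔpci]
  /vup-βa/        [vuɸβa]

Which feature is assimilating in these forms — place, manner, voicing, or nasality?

The segment that alternates is /p/, which surfaces as [ɸ] when adjacent to /θ/.
/p/ is a stop while /θ/ is a fricative; the output [ɸ] is a fricative, matching the trigger — so the feature that spreads is manner.
The other alternating forms pattern the same way: /p/ → [ɸ] before /ɣ/ (stop → fricative, matching a fricative); /p/ → [ɸ] before /s/ (stop → fricative, matching a fricative); /p/ → [ɸ] before /β/ (stop → fricative, matching a fricative) — only manner changes, and always toward the following segment.
Nothing changes in [lɔpci]: there the adjacent consonants already agree in manner (/p/ and /c/ are both stops), so this form is consistent with the same rule.

manner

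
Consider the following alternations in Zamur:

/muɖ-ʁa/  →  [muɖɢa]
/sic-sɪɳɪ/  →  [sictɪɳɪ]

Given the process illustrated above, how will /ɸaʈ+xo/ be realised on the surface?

[ɸaʈko]

The data show progressive manner assimilation: /ʁ/ → [ɢ] after /ɖ/; /s/ → [t] after /c/. In each pair only manner changes, matching the preceding consonant, while place and voice stay constant.
The rule targets /x/ (voiceless velar fricative), which sits after the trigger /ʈ/ (stop).
Changing only its manner to stop gives [k] — the voiceless velar stop.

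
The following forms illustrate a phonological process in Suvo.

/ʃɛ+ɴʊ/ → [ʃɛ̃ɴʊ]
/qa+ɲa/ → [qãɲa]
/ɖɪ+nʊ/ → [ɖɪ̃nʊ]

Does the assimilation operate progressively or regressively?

regressive

The vowel /ɛ/ surfaces as nasalised [ɛ̃] next to the following nasal /ɴ/ — it has acquired the [+nasal] feature of its neighbour.
Likewise in the remaining data: /a/ → [ã] before /ɲ/; /ɪ/ → [ɪ̃] before /n/ — each time a vowel is nasalised next to a following nasal.
Because the conditioning nasal is to the right of the vowel that changes, the process is regressive (anticipatory).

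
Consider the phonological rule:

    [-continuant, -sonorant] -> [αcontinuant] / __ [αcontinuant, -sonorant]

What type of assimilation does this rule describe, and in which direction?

regressive manner assimilation

The shared variable α links the value of [continuant] on the target to that of the neighbouring obstruent. [continuant] distinguishes stops from fricatives — a manner-of-articulation feature — so this is manner assimilation.
The conditioning segment sits to the right of the focus bar, meaning the trigger follows the segment that changes — regressive assimilation.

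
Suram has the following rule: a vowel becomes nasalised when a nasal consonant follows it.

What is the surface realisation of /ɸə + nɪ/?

[ɸə̃nɪ]

/ə/ sits next to the nasal /n/ and is therefore nasalised to [ə̃].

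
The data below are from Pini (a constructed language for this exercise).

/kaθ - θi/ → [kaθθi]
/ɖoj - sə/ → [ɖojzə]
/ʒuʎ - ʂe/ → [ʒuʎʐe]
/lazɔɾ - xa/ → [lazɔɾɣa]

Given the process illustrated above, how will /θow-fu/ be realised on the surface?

The data show progressive voicing assimilation: /s/ → [z] after /j/; /ʂ/ → [ʐ] after /ʎ/; /x/ → [ɣ] after /ɾ/. In each pair only voicing changes, matching the preceding consonant, while place and manner stay constant.
Nothing changes in [kaθθi]: there the adjacent consonants already agree in voicing (/θ/ and /θ/ are both voiceless), so this form is consistent with the same rule.
/f/ is a voiceless labiodental fricative. The preceding trigger /w/ is voiced, so /f/ must become voiced as well.
Changing only its voicing to voiced gives [v] — the voiced labiodental fricative.

[θowvu]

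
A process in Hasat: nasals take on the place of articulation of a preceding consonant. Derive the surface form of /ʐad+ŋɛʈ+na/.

/ŋ/ is a voiced velar nasal. The preceding trigger /d/ is alveolar, so /ŋ/ must become alveolar as well.
Changing only its place to alveolar gives [n] — the voiced alveolar nasal.
The same rule applies at the second boundary: /n/ → [ɳ] next to /ʈ/.

[ʐadnɛʈɳa]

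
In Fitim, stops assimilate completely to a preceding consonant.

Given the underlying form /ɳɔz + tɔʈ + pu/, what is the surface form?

[ɳɔzzɔʈʈu]

/t/ is the segment targeted by the rule; it sits immediately after /z/, so it assimilates completely and surfaces as [z].
At the second juncture, /p/ likewise becomes [ʈ] adjacent to /ʈ/.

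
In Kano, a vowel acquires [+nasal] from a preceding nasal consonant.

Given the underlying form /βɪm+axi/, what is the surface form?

The vowel /a/ is adjacent to the preceding nasal /m/, so it acquires [+nasal] and surfaces as [ã].

[βɪmãxi]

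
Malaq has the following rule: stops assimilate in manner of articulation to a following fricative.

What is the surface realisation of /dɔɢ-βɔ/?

[dɔʁβɔ]

/ɢ/ is a voiced uvular stop. The following trigger /β/ is a fricative, so /ɢ/ must become a fricative as well.
A voiced uvular fricative is [ʁ], so the surface segment is [ʁ].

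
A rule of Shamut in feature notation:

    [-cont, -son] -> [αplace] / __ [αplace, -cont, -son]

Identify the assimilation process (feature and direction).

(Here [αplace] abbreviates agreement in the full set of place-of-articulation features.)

The rule copies the place features (abbreviated [place]) from the environment onto the target, so the assimilating feature is place.
Since the environment is written after the underscore, the trigger follows the target; the direction is regressive.

regressive place assimilation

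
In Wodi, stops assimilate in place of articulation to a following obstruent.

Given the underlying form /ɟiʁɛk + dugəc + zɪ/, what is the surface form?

/k/ is a voiceless velar stop. The following trigger /d/ is alveolar, so /k/ must become alveolar as well.
The voiceless alveolar stop is [t], so /k/ → [t].
At the second juncture, /c/ likewise becomes [t] adjacent to /z/.

[ɟiʁɛtdugətzɪ]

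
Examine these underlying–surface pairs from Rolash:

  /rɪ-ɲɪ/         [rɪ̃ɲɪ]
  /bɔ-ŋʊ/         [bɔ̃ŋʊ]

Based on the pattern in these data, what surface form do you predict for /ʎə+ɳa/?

[ʎə̃ɳa]

The data show regressive nasality assimilation (vowel nasalisation): /ɪ/ → [ɪ̃] before /ɲ/; /ɔ/ → [ɔ̃] before /ŋ/ — a vowel is nasalised by an immediately following nasal consonant.
/ə/ sits next to the nasal /ɳ/ and is therefore nasalised to [ə̃].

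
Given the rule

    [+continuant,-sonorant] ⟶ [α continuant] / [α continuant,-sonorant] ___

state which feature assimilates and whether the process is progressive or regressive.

The shared variable α links the value of [continuant] on the target to that of the neighbouring obstruent. [continuant] distinguishes stops from fricatives — a manner-of-articulation feature — so this is manner assimilation.
The conditioning segment sits to the left of the focus bar, meaning the trigger precedes the segment that changes — progressive assimilation.

progressive manner assimilation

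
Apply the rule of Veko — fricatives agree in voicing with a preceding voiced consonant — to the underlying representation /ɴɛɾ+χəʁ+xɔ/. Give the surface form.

[ɴɛɾʁəʁɣɔ]

The rule targets /χ/ (voiceless uvular fricative), which sits after the trigger /ɾ/ (voiced).
A voiced uvular fricative is [ʁ], so the surface segment is [ʁ].
At the second juncture, /x/ likewise becomes [ɣ] adjacent to /ʁ/.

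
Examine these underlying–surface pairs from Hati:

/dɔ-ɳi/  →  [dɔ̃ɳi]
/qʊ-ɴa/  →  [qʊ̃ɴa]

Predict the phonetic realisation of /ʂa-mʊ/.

The data show regressive nasality assimilation (vowel nasalisation): /ɔ/ → [ɔ̃] before /ɳ/; /ʊ/ → [ʊ̃] before /ɴ/ — a vowel is nasalised by an immediately following nasal consonant.
/a/ sits next to the nasal /m/ and is therefore nasalised to [ã].

[ʂãmʊ]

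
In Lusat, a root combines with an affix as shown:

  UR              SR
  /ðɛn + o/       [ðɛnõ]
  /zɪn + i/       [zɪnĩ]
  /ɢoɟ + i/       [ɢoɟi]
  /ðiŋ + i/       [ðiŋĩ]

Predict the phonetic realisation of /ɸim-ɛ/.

The data show progressive nasality assimilation (vowel nasalisation): /o/ → [õ] after /n/; /i/ → [ĩ] after /n/; /i/ → [ĩ] after /ŋ/ — a vowel is nasalised by an immediately preceding nasal consonant.
No change occurs in [ɢoɟi] because the vowel at the boundary is adjacent to an oral consonant, not a nasal (/i/ next to /ɟ/).
/ɛ/ sits next to the nasal /m/ and is therefore nasalised to [ɛ̃].

[ɸimɛ̃]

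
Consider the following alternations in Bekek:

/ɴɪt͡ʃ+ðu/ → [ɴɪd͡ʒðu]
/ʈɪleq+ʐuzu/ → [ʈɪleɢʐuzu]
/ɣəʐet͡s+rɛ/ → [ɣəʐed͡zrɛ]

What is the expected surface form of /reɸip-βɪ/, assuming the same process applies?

[reɸibβɪ]

The data show regressive voicing assimilation: /t͡ʃ/ → [d͡ʒ] before /ð/; /q/ → [ɢ] before /ʐ/; /t͡s/ → [d͡z] before /r/. In each pair only voicing changes, matching the following consonant, while place and manner stay constant.
/p/ is a voiceless bilabial stop. The following trigger /β/ is voiced, so /p/ must become voiced as well.
Changing only its voicing to voiced gives [b] — the voiced bilabial stop.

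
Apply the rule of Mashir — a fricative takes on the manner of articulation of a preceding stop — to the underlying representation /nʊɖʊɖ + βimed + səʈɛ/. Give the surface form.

The rule targets /β/ (voiced bilabial fricative), which sits after the trigger /ɖ/ (stop).
The voiced bilabial stop is [b], so /β/ → [b].
The same rule applies at the second boundary: /s/ → [t] next to /d/.

[nʊɖʊɖbimedtəʈɛ]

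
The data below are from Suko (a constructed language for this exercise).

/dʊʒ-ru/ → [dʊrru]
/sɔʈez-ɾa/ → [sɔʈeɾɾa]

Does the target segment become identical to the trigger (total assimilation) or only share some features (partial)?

total assimilation

Underlying /ʒ/ is realised as [r] next to /r/; /r/ itself does not change.
The output [r] is identical to the trigger /r/ — every feature (place, manner, voicing) has been copied — so this is total assimilation.
The other form behaves the same way: /z/ → [ɾ] before /ɾ/ — in each case the output is a copy of the following consonant.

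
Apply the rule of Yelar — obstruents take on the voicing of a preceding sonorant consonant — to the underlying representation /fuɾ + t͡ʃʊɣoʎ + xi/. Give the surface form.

The rule targets /t͡ʃ/ (voiceless postalveolar affricate), which sits after the trigger /ɾ/ (voiced).
The voiced postalveolar affricate is [d͡ʒ], so /t͡ʃ/ → [d͡ʒ].
At the second juncture, /x/ likewise becomes [ɣ] adjacent to /ʎ/.

[fuɾd͡ʒʊɣoʎɣi]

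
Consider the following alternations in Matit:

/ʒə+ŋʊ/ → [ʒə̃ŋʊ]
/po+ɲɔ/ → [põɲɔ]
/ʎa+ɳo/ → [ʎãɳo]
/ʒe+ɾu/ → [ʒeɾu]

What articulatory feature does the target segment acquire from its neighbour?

nasality

The vowel /ə/ surfaces as nasalised [ə̃] next to the following nasal /ŋ/ — it has acquired the [+nasal] feature of its neighbour.
The other forms show the same pattern: /o/ → [õ] before /ɲ/; /a/ → [ã] before /ɳ/ — each time a vowel is nasalised next to a following nasal.
No change occurs in [ʒeɾu] because the vowel at the boundary is adjacent to an oral consonant, not a nasal (/e/ next to /ɾ/).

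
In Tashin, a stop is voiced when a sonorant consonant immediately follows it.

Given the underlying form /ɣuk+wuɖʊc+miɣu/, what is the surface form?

/k/ is a voiceless velar stop. The following trigger /w/ is voiced, so /k/ must become voiced as well.
The voiced velar stop is [g], so /k/ → [g].
At the second juncture, /c/ likewise becomes [ɟ] adjacent to /m/.

[ɣugwuɖʊɟmiɣu]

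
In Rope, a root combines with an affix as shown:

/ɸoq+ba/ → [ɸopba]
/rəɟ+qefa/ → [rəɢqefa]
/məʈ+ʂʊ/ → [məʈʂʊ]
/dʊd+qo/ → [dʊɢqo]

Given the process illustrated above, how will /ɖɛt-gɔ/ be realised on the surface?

The data show regressive place assimilation: /q/ → [p] before /b/; /ɟ/ → [ɢ] before /q/; /d/ → [ɢ] before /q/. In each pair only place changes, matching the following consonant, while manner and voice stay constant.
Nothing changes in [məʈʂʊ]: there the adjacent consonants already agree in place (/ʈ/ and /ʂ/ are both retroflex), so this form is consistent with the same rule.
/t/ is a voiceless alveolar stop. The following trigger /g/ is velar, so /t/ must become velar as well.
The voiceless velar stop is [k], so /t/ → [k].

[ɖɛkgɔ]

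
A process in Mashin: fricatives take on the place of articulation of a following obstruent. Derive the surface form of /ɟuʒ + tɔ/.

The rule targets /ʒ/ (voiced postalveolar fricative), which sits before the trigger /t/ (alveolar).
The voiced alveolar fricative is [z], so /ʒ/ → [z].

[ɟuztɔ]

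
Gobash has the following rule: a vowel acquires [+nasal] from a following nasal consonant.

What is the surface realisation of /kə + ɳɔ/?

/ə/ sits next to the nasal /ɳ/ and is therefore nasalised to [ə̃].

[kə̃ɳɔ]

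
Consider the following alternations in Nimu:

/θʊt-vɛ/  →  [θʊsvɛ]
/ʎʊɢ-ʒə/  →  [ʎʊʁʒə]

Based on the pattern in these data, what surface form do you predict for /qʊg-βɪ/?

The data show regressive manner assimilation: /t/ → [s] before /v/; /ɢ/ → [ʁ] before /ʒ/. In each pair only manner changes, matching the following consonant, while place and voice stay constant.
The rule targets /g/ (voiced velar stop), which sits before the trigger /β/ (fricative).
A voiced velar fricative is [ɣ], so the surface segment is [ɣ].

[qʊɣβɪ]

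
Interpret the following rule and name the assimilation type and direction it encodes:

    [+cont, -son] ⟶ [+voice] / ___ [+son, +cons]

regressive voicing assimilation

The target ([+cont, -son], fricatives) acquires [+voice] next to a sonorant consonant ([+son, +cons]) — it takes on the voicing of its neighbour, so the feature that spreads is voicing.
Since the environment is written after the underscore, the trigger follows the target; the direction is regressive.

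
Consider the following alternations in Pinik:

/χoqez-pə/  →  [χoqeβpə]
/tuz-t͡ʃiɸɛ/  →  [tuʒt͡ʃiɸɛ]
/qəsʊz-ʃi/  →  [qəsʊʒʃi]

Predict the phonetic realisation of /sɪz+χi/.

The data show regressive place assimilation: /z/ → [β] before /p/; /z/ → [ʒ] before /t͡ʃ/; /z/ → [ʒ] before /ʃ/. In each pair only place changes, matching the following consonant, while manner and voice stay constant.
/z/ is a voiced alveolar fricative. The following trigger /χ/ is uvular, so /z/ must become uvular as well.
Changing only its place to uvular gives [ʁ] — the voiced uvular fricative.

[sɪʁχi]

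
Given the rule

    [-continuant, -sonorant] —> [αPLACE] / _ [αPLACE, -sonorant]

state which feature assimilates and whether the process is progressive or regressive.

regressive place assimilation

The shared variable α links the value of the place features (abbreviated [PLACE]) on the target to the same value on the neighbouring segment, so place is the feature that assimilates.
The conditioning segment sits to the right of the focus bar, meaning the trigger follows the segment that changes — regressive assimilation.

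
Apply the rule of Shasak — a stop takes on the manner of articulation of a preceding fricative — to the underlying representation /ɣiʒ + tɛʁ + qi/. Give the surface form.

[ɣiʒsɛʁχi]

/t/ is a voiceless alveolar stop. The preceding trigger /ʒ/ is a fricative, so /t/ must become a fricative as well.
A voiceless alveolar fricative is [s], so the surface segment is [s].
The same rule applies at the second boundary: /q/ → [χ] next to /ʁ/.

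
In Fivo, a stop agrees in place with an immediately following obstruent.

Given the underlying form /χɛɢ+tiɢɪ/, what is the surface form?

The rule targets /ɢ/ (voiced uvular stop), which sits before the trigger /t/ (alveolar).
The voiced alveolar stop is [d], so /ɢ/ → [d].

[χɛdtiɢɪ]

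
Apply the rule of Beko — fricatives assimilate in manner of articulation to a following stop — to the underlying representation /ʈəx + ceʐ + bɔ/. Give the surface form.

[ʈəkceɖbɔ]

/x/ is a voiceless velar fricative. The following trigger /c/ is a stop, so /x/ must become a stop as well.
Changing only its manner to stop gives [k] — the voiceless velar stop.
At the second juncture, /ʐ/ likewise becomes [ɖ] adjacent to /b/.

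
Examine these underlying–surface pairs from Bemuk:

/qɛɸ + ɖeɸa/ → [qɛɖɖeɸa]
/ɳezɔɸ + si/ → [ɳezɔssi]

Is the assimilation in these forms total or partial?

total assimilation

Comparing underlying and surface forms, /ɸ/ → [ɖ] is the alternation; the neighbouring /ɖ/ is constant.
The output [ɖ] is identical to the trigger /ɖ/ — every feature (place, manner, voicing) has been copied — so this is total assimilation.
The other form behaves the same way: /ɸ/ → [s] before /s/ — in each case the output is a copy of the following consonant.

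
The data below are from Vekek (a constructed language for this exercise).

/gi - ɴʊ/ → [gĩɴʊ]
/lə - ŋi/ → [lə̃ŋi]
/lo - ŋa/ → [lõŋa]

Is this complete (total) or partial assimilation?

The vowel /i/ surfaces as nasalised [ĩ] next to the following nasal /ɴ/ — it has acquired the [+nasal] feature of its neighbour.
Likewise in the remaining data: /ə/ → [ə̃] before /ŋ/; /o/ → [õ] before /ŋ/ — each time a vowel is nasalised next to a following nasal.

partial assimilation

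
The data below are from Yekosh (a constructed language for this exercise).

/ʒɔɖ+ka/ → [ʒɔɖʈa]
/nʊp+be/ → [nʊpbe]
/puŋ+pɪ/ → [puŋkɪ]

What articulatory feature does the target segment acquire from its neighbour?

Underlying /k/ is realised as [ʈ] next to /ɖ/; /ɖ/ itself does not change.
/k/ is velar while /ɖ/ is retroflex; the output [ʈ] is retroflex, matching the trigger — so the feature that spreads is place.
The same holds elsewhere in the data: /p/ → [k] after /ŋ/ (bilabial → velar, matching velar) — only place changes, and always toward the preceding segment.
Nothing changes in [nʊpbe]: there the adjacent consonants already agree in place (/b/ and /p/ are both bilabial), so this form is consistent with the same rule.

place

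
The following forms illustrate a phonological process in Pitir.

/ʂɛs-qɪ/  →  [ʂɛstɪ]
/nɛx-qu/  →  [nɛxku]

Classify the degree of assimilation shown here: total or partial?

partial assimilation

Underlying /q/ is realised as [t] next to /s/; /s/ itself does not change.
The change uvular → alveolar matches the place of the preceding /s/, identifying this as place assimilation.
Manner and voice are unchanged, so the assimilation is partial, not total.
Checking the remaining alternation: /q/ → [k] after /x/ (uvular → velar, matching velar) — only place changes, and always toward the preceding segment.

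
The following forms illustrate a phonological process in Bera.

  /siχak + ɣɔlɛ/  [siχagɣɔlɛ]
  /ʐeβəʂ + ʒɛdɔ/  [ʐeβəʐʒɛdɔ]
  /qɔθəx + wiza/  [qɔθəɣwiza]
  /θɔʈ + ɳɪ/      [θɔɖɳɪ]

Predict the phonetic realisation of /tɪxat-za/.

[tɪxadza]

The data show regressive voicing assimilation: /k/ → [g] before /ɣ/; /ʂ/ → [ʐ] before /ʒ/; /x/ → [ɣ] before /w/; /ʈ/ → [ɖ] before /ɳ/. In each pair only voicing changes, matching the following consonant, while place and manner stay constant.
/t/ is a voiceless alveolar stop. The following trigger /z/ is voiced, so /t/ must become voiced as well.
A voiced alveolar stop is [d], so the surface segment is [d].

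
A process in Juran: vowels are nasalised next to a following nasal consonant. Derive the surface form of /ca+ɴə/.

[cãɴə]

/a/ sits next to the nasal /ɴ/ and is therefore nasalised to [ã].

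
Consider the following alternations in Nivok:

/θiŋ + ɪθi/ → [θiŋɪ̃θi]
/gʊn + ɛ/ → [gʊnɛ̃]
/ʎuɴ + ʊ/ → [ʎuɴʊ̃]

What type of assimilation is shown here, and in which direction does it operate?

The vowel /ɪ/ surfaces as nasalised [ɪ̃] next to the preceding nasal /ŋ/ — it has acquired the [+nasal] feature of its neighbour.
Likewise in the remaining data: /ɛ/ → [ɛ̃] after /n/; /ʊ/ → [ʊ̃] after /ɴ/ — each time a vowel is nasalised next to a preceding nasal.
Because the conditioning nasal is to the left of the vowel that changes, the process is progressive (perseverative).

progressive nasality assimilation (vowel nasalisation)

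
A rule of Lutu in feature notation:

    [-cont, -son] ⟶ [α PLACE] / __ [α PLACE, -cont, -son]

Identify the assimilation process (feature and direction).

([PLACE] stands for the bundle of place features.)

The shared variable α links the value of the place features (abbreviated [PLACE]) on the target to the same value on the neighbouring segment, so place is the feature that assimilates.
The conditioning segment sits to the right of the focus bar, meaning the trigger follows the segment that changes — regressive assimilation.

regressive place assimilation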